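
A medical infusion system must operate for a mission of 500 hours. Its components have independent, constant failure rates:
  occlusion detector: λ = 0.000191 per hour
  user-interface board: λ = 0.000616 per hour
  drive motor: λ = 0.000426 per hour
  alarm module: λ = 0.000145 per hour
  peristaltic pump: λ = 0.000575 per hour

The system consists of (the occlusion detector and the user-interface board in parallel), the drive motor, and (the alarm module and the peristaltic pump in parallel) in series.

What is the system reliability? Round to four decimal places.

R(occlusion detector) = exp(−0.000191 × 500) = 0.908918
R(user-interface board) = exp(−0.000616 × 500) = 0.734915
R(drive motor) = exp(−0.000426 × 500) = 0.808156
R(alarm module) = exp(−0.000145 × 500) = 0.930066
R(peristaltic pump) = exp(−0.000575 × 500) = 0.750137
Parallel (occlusion detector and user-interface board): 1 − (1 − 0.908918)(1 − 0.734915) = 0.975856
Parallel (alarm module and peristaltic pump): 1 − (1 − 0.930066)(1 − 0.750137) = 0.982526
Series ([0.975856], drive motor, and [0.982526]): 0.975856 × 0.808156 × 0.982526 = 0.7749

0.7749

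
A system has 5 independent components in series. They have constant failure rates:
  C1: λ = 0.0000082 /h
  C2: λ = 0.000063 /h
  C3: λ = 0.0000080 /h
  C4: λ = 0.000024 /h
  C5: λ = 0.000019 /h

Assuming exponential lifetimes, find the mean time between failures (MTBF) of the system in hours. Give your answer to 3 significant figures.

8180

Series of exponential components: λ_sys = Σ λ_i
λ_sys = 0.0000082 + 0.000063 + 0.0000080 + 0.000024 + 0.000019 = 1.2220e-04 /h
MTBF = 1 / λ_sys = 8180 h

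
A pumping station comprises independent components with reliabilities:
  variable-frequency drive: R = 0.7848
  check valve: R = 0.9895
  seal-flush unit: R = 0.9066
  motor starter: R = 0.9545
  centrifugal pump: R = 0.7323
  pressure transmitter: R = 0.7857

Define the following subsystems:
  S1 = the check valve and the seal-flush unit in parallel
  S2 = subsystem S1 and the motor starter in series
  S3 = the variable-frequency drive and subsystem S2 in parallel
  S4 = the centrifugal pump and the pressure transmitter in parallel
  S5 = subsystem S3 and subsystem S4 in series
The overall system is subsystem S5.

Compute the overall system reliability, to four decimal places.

0.9332

Parallel (check valve and seal-flush unit): 1 − (1 − 0.989500)(1 − 0.906600) = 0.999019
Series ([0.999019] and motor starter): 0.999019 × 0.954500 = 0.953564
Parallel (variable-frequency drive and [0.953564]): 1 − (1 − 0.784800)(1 − 0.953564) = 0.990007
Parallel (centrifugal pump and pressure transmitter): 1 − (1 − 0.732300)(1 − 0.785700) = 0.942632
Series ([0.990007] and [0.942632]): 0.990007 × 0.942632 = 0.9332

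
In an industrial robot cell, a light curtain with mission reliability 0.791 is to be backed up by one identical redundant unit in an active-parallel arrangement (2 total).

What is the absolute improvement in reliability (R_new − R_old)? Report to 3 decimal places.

0.165

R_before = 0.791
R_after = 1 − (1 − 0.791)^2 = 0.956
ΔR = 0.956 − 0.791 = 0.165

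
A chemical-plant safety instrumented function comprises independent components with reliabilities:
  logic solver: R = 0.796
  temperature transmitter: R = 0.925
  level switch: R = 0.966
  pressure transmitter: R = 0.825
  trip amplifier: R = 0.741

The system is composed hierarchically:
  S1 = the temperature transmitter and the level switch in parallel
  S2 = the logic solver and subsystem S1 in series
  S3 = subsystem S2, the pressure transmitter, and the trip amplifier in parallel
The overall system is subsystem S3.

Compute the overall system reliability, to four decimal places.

Parallel (temperature transmitter and level switch): 1 − (1 − 0.925000)(1 − 0.966000) = 0.997450
Series (logic solver and [0.997450]): 0.796000 × 0.997450 = 0.793970
Parallel ([0.793970], pressure transmitter, and trip amplifier): 1 − (1 − 0.793970)(1 − 0.825000)(1 − 0.741000) = 0.9907

0.9907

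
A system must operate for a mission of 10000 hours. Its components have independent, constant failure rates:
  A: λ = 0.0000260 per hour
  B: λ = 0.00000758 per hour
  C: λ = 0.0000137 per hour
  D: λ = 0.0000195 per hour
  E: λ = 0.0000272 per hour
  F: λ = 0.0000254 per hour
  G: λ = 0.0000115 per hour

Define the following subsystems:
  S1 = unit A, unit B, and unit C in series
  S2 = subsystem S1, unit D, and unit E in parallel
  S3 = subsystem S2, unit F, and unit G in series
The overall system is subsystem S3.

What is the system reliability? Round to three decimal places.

0.680

R(A) = exp(−0.0000260 × 10000) = 0.77105
R(B) = exp(−0.00000758 × 10000) = 0.92700
R(C) = exp(−0.0000137 × 10000) = 0.87197
R(D) = exp(−0.0000195 × 10000) = 0.82283
R(E) = exp(−0.0000272 × 10000) = 0.76185
R(F) = exp(−0.0000254 × 10000) = 0.77569
R(G) = exp(−0.0000115 × 10000) = 0.89137
Series (A, B, and C): 0.77105 × 0.92700 × 0.87197 = 0.62325
Parallel ([0.62325], D, and E): 1 − (1 − 0.62325)(1 − 0.82283)(1 − 0.76185) = 0.98410
Series ([0.98410], F, and G): 0.98410 × 0.77569 × 0.89137 = 0.680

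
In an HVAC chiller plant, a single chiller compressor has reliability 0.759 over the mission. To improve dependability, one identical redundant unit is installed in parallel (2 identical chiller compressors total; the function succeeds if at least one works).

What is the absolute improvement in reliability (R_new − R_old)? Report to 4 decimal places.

0.1829

R_before = 0.759
R_after = 1 − (1 − 0.759)^2 = 0.9419
ΔR = 0.9419 − 0.759 = 0.1829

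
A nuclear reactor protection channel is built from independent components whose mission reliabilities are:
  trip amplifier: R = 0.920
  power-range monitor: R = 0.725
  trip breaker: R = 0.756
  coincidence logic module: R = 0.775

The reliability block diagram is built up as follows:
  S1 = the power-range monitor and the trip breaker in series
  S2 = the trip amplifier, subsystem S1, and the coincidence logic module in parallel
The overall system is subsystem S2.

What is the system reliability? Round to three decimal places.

Series (power-range monitor and trip breaker): 0.72500 × 0.75600 = 0.54810
Parallel (trip amplifier, [0.54810], and coincidence logic module): 1 − (1 − 0.92000)(1 − 0.54810)(1 − 0.77500) = 0.992

0.992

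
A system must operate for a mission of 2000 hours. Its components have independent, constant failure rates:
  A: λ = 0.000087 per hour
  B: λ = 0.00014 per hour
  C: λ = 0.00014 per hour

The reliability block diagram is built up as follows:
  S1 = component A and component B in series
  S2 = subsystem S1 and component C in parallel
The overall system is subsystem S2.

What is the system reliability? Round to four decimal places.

R(A) = exp(−0.000087 × 2000) = 0.840297
R(B) = exp(−0.00014 × 2000) = 0.755784
R(C) = exp(−0.00014 × 2000) = 0.755784
Series (A and B): 0.840297 × 0.755784 = 0.635083
Parallel ([0.635083] and C): 1 − (1 − 0.635083)(1 − 0.755784) = 0.9109

0.9109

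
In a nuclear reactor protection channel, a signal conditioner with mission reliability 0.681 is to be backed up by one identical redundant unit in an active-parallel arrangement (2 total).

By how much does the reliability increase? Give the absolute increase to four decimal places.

0.2172

R_before = 0.681
R_after = 1 − (1 − 0.681)^2 = 0.8982
ΔR = 0.8982 − 0.681 = 0.2172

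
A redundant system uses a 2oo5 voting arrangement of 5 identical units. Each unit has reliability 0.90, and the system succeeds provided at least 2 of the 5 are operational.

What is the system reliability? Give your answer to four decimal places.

R = Σ_{i=2}^{5} C(5,i) p^i (1−p)^{5−i} with p = 0.90
C(5,2)·0.90^2·0.10^3 = 0.008100
C(5,3)·0.90^3·0.10^2 = 0.072900
C(5,4)·0.90^4·0.10^1 = 0.328050
C(5,5)·0.90^5·0.10^0 = 0.590490
Sum = 0.9995

0.9995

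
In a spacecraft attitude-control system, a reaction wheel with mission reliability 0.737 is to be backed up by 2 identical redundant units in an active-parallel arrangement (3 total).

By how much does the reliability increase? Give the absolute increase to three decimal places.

R_before = 0.737
R_after = 1 − (1 − 0.737)^3 = 0.982
ΔR = 0.982 − 0.737 = 0.245

0.245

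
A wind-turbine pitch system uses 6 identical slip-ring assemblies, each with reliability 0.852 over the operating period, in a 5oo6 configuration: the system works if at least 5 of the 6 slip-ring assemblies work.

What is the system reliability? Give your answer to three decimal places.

0.781

R = Σ_{i=5}^{6} C(6,i) p^i (1−p)^{6−i} with p = 0.852
C(6,5)·0.852^5·0.148^1 = 0.39867
C(6,6)·0.852^6·0.148^0 = 0.38251
Sum = 0.781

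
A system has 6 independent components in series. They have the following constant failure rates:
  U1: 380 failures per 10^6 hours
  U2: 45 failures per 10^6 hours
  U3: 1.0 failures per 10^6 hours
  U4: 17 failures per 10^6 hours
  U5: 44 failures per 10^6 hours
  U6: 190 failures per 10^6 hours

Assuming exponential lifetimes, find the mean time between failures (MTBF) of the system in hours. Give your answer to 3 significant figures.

Series of exponential components: λ_sys = Σ λ_i
λ_sys = 0.00038 + 0.000045 + 0.0000010 + 0.000017 + 0.000044 + 0.00019 = 6.7700e-04 /h
MTBF = 1 / λ_sys = 1480 h

1480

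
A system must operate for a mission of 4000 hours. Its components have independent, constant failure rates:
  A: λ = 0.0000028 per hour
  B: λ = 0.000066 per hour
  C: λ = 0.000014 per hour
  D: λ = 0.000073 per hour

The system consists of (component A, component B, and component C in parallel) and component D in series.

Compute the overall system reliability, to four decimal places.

0.7467

R(A) = exp(−0.0000028 × 4000) = 0.988862
R(B) = exp(−0.000066 × 4000) = 0.767974
R(C) = exp(−0.000014 × 4000) = 0.945539
R(D) = exp(−0.000073 × 4000) = 0.746769
Parallel (A, B, and C): 1 − (1 − 0.988862)(1 − 0.767974)(1 − 0.945539) = 0.999859
Series ([0.999859] and D): 0.999859 × 0.746769 = 0.7467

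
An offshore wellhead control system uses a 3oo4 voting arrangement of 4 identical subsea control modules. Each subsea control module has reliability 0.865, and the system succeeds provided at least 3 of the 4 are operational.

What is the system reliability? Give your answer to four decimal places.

R = Σ_{i=3}^{4} C(4,i) p^i (1−p)^{4−i} with p = 0.865
C(4,3)·0.865^3·0.135^1 = 0.349496
C(4,4)·0.865^4·0.135^0 = 0.559841
Sum = 0.9093

0.9093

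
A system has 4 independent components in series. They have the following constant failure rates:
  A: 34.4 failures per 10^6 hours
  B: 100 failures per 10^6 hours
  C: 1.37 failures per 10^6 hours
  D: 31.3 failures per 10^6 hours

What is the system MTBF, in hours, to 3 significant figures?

Series of exponential components: λ_sys = Σ λ_i
λ_sys = 0.0000344 + 0.000100 + 0.00000137 + 0.0000313 = 1.6707e-04 /h
MTBF = 1 / λ_sys = 5990 h

5990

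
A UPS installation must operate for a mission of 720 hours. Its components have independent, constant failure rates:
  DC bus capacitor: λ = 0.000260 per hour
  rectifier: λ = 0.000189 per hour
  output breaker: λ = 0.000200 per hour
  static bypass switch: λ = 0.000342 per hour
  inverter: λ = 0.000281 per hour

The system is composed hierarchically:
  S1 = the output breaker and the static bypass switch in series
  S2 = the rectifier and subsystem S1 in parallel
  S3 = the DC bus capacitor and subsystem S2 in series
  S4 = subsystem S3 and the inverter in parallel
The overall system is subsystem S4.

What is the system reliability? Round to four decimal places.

R(DC bus capacitor) = exp(−0.000260 × 720) = 0.829278
R(rectifier) = exp(−0.000189 × 720) = 0.872773
R(output breaker) = exp(−0.000200 × 720) = 0.865888
R(static bypass switch) = exp(−0.000342 × 720) = 0.781735
R(inverter) = exp(−0.000281 × 720) = 0.816833
Series (output breaker and static bypass switch): 0.865888 × 0.781735 = 0.676895
Parallel (rectifier and [0.676895]): 1 − (1 − 0.872773)(1 − 0.676895) = 0.958892
Series (DC bus capacitor and [0.958892]): 0.829278 × 0.958892 = 0.795188
Parallel ([0.795188] and inverter): 1 − (1 − 0.795188)(1 − 0.816833) = 0.9625

0.9625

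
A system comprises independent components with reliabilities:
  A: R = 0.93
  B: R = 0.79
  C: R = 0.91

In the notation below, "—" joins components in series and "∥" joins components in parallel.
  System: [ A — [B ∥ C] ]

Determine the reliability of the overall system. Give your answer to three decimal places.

Parallel (B and C): 1 − (1 − 0.79000)(1 − 0.91000) = 0.98110
Series (A and [0.98110]): 0.93000 × 0.98110 = 0.912

0.912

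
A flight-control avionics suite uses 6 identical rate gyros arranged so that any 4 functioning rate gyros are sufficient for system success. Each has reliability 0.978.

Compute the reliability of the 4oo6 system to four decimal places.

R = Σ_{i=4}^{6} C(6,i) p^i (1−p)^{6−i} with p = 0.978
C(6,4)·0.978^4·0.022^2 = 0.006642
C(6,5)·0.978^5·0.022^1 = 0.118105
C(6,6)·0.978^6·0.022^0 = 0.875051
Sum = 0.9998

0.9998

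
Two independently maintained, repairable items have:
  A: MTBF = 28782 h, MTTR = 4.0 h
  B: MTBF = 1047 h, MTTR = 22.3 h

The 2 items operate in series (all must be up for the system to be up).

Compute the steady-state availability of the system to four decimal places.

0.9790

A(A) = MTBF/(MTBF+MTTR) = 28782/(28782+4.0) = 0.999861
A(B) = MTBF/(MTBF+MTTR) = 1047/(1047+22.3) = 0.979145
Series availability: 0.999861 × 0.979145 = 0.9790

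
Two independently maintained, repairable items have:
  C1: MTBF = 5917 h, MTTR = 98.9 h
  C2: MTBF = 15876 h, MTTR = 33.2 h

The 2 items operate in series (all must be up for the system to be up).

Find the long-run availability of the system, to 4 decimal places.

0.9815

A(C1) = MTBF/(MTBF+MTTR) = 5917/(5917+98.9) = 0.983560
A(C2) = MTBF/(MTBF+MTTR) = 15876/(15876+33.2) = 0.997913
Series availability: 0.983560 × 0.997913 = 0.9815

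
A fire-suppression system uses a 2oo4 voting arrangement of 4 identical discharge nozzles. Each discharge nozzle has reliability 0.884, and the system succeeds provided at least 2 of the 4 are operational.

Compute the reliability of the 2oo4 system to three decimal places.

0.994

R = Σ_{i=2}^{4} C(4,i) p^i (1−p)^{4−i} with p = 0.884
C(4,2)·0.884^2·0.116^2 = 0.06309
C(4,3)·0.884^3·0.116^1 = 0.32053
C(4,4)·0.884^4·0.116^0 = 0.61067
Sum = 0.994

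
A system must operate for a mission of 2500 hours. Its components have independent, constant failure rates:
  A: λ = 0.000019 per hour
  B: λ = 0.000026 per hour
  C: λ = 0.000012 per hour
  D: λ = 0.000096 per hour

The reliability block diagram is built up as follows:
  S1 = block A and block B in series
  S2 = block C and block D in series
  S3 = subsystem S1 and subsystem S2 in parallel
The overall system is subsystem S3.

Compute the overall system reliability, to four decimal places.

R(A) = exp(−0.000019 × 2500) = 0.953610
R(B) = exp(−0.000026 × 2500) = 0.937067
R(C) = exp(−0.000012 × 2500) = 0.970446
R(D) = exp(−0.000096 × 2500) = 0.786628
Series (A and B): 0.953610 × 0.937067 = 0.893596
Series (C and D): 0.970446 × 0.786628 = 0.763380
Parallel ([0.893596] and [0.763380]): 1 − (1 − 0.893596)(1 − 0.763380) = 0.9748

0.9748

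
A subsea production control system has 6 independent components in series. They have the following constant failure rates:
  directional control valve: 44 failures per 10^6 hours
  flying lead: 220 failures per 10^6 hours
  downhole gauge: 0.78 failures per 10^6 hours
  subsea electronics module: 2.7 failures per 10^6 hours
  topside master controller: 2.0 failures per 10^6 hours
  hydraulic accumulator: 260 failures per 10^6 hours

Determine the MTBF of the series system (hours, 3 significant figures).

1890

Series of exponential components: λ_sys = Σ λ_i
λ_sys = 0.000044 + 0.00022 + 0.00000078 + 0.0000027 + 0.0000020 + 0.00026 = 5.2948e-04 /h
MTBF = 1 / λ_sys = 1890 h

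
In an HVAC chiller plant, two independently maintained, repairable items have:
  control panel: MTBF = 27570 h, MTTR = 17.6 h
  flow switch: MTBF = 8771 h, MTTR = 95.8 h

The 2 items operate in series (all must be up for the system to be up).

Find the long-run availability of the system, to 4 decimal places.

0.9886

A(control panel) = MTBF/(MTBF+MTTR) = 27570/(27570+17.6) = 0.999362
A(flow switch) = MTBF/(MTBF+MTTR) = 8771/(8771+95.8) = 0.989196
Series availability: 0.999362 × 0.989196 = 0.9886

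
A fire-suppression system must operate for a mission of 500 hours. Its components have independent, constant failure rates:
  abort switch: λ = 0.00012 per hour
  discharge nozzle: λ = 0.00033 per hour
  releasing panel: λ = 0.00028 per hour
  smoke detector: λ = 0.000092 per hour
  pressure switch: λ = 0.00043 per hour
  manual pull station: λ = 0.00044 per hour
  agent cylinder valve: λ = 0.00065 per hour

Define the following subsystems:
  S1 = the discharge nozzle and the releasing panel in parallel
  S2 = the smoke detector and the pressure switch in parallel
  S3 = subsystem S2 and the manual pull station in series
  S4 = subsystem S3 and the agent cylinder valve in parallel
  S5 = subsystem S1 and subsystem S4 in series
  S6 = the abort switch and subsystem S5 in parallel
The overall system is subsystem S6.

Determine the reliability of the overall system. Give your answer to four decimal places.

0.9956

R(abort switch) = exp(−0.00012 × 500) = 0.941765
R(discharge nozzle) = exp(−0.00033 × 500) = 0.847894
R(releasing panel) = exp(−0.00028 × 500) = 0.869358
R(smoke detector) = exp(−0.000092 × 500) = 0.955042
R(pressure switch) = exp(−0.00043 × 500) = 0.806541
R(manual pull station) = exp(−0.00044 × 500) = 0.802519
R(agent cylinder valve) = exp(−0.00065 × 500) = 0.722527
Parallel (discharge nozzle and releasing panel): 1 − (1 − 0.847894)(1 − 0.869358) = 0.980129
Parallel (smoke detector and pressure switch): 1 − (1 − 0.955042)(1 − 0.806541) = 0.991302
Series ([0.991302] and manual pull station): 0.991302 × 0.802519 = 0.795539
Parallel ([0.795539] and agent cylinder valve): 1 − (1 − 0.795539)(1 − 0.722527) = 0.943268
Series ([0.980129] and [0.943268]): 0.980129 × 0.943268 = 0.924524
Parallel (abort switch and [0.924524]): 1 − (1 − 0.941765)(1 − 0.924524) = 0.9956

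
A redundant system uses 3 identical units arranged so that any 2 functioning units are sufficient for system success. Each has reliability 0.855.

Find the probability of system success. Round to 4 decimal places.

0.9430

R = Σ_{i=2}^{3} C(3,i) p^i (1−p)^{3−i} with p = 0.855
C(3,2)·0.855^2·0.145^1 = 0.317996
C(3,3)·0.855^3·0.145^0 = 0.625026
Sum = 0.9430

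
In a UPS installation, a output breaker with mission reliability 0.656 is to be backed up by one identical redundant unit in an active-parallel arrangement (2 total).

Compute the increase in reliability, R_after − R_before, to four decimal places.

R_before = 0.656
R_after = 1 − (1 − 0.656)^2 = 0.8817
ΔR = 0.8817 − 0.656 = 0.2257

0.2257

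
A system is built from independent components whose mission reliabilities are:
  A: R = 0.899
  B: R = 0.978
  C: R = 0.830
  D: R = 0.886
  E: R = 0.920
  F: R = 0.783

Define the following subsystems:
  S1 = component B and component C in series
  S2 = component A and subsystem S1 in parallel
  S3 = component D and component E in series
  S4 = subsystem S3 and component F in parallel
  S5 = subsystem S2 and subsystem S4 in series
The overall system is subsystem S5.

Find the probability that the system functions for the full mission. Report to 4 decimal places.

0.9416

Series (B and C): 0.978000 × 0.830000 = 0.811740
Parallel (A and [0.811740]): 1 − (1 − 0.899000)(1 − 0.811740) = 0.980986
Series (D and E): 0.886000 × 0.920000 = 0.815120
Parallel ([0.815120] and F): 1 − (1 − 0.815120)(1 − 0.783000) = 0.959881
Series ([0.980986] and [0.959881]): 0.980986 × 0.959881 = 0.9416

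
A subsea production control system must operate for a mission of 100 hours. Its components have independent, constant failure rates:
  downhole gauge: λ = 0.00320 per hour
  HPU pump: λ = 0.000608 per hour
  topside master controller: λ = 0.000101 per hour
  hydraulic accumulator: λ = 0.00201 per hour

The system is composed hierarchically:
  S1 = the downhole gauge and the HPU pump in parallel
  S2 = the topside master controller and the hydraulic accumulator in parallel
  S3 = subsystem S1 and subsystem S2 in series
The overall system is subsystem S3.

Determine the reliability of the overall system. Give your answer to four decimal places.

R(downhole gauge) = exp(−0.00320 × 100) = 0.726149
R(HPU pump) = exp(−0.000608 × 100) = 0.941011
R(topside master controller) = exp(−0.000101 × 100) = 0.989951
R(hydraulic accumulator) = exp(−0.00201 × 100) = 0.817912
Parallel (downhole gauge and HPU pump): 1 − (1 − 0.726149)(1 − 0.941011) = 0.983846
Parallel (topside master controller and hydraulic accumulator): 1 − (1 − 0.989951)(1 − 0.817912) = 0.998170
Series ([0.983846] and [0.998170]): 0.983846 × 0.998170 = 0.9820

0.9820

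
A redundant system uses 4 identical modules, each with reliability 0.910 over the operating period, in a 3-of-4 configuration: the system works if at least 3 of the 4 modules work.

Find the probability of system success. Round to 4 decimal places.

0.9570

R = Σ_{i=3}^{4} C(4,i) p^i (1−p)^{4−i} with p = 0.910
C(4,3)·0.910^3·0.090^1 = 0.271286
C(4,4)·0.910^4·0.090^0 = 0.685750
Sum = 0.9570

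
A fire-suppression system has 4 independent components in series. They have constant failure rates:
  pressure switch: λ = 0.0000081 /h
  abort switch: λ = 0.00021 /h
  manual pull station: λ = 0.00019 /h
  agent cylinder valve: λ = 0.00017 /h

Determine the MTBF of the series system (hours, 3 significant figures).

1730

Series of exponential components: λ_sys = Σ λ_i
λ_sys = 0.0000081 + 0.00021 + 0.00019 + 0.00017 = 5.7810e-04 /h
MTBF = 1 / λ_sys = 1730 h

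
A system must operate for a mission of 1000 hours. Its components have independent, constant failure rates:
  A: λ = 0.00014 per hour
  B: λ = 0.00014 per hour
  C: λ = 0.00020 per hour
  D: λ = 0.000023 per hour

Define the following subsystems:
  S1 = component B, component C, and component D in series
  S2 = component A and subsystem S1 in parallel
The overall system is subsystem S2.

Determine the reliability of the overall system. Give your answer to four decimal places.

0.9602

R(A) = exp(−0.00014 × 1000) = 0.869358
R(B) = exp(−0.00014 × 1000) = 0.869358
R(C) = exp(−0.00020 × 1000) = 0.818731
R(D) = exp(−0.000023 × 1000) = 0.977262
Series (B, C, and D): 0.869358 × 0.818731 × 0.977262 = 0.695586
Parallel (A and [0.695586]): 1 − (1 − 0.869358)(1 − 0.695586) = 0.9602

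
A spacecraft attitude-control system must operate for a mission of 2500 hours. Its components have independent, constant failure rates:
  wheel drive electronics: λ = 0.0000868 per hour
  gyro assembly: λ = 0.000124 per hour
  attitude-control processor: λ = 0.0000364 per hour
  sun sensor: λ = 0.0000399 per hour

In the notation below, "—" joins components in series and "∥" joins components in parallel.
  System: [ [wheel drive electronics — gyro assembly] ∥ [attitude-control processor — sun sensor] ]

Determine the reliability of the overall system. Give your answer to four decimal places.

R(wheel drive electronics) = exp(−0.0000868 × 2500) = 0.804930
R(gyro assembly) = exp(−0.000124 × 2500) = 0.733447
R(attitude-control processor) = exp(−0.0000364 × 2500) = 0.913018
R(sun sensor) = exp(−0.0000399 × 2500) = 0.905064
Series (wheel drive electronics and gyro assembly): 0.804930 × 0.733447 = 0.590373
Series (attitude-control processor and sun sensor): 0.913018 × 0.905064 = 0.826340
Parallel ([0.590373] and [0.826340]): 1 − (1 − 0.590373)(1 − 0.826340) = 0.9289

0.9289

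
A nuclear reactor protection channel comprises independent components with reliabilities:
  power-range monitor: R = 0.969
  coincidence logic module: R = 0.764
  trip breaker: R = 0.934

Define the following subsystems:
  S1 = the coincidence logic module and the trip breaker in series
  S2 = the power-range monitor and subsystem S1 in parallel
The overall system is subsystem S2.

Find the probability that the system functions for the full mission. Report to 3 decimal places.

Series (coincidence logic module and trip breaker): 0.76400 × 0.93400 = 0.71358
Parallel (power-range monitor and [0.71358]): 1 − (1 − 0.96900)(1 − 0.71358) = 0.991

0.991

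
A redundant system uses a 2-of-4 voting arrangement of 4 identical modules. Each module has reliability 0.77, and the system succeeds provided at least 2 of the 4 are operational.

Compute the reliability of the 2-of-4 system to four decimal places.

R = Σ_{i=2}^{4} C(4,i) p^i (1−p)^{4−i} with p = 0.77
C(4,2)·0.77^2·0.23^2 = 0.188186
C(4,3)·0.77^3·0.23^1 = 0.420010
C(4,4)·0.77^4·0.23^0 = 0.351530
Sum = 0.9597

0.9597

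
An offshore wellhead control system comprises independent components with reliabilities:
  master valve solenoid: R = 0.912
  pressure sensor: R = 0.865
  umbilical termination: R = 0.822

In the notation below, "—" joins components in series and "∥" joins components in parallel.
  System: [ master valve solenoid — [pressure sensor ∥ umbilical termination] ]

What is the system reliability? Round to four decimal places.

0.8901

Parallel (pressure sensor and umbilical termination): 1 − (1 − 0.865000)(1 − 0.822000) = 0.975970
Series (master valve solenoid and [0.975970]): 0.912000 × 0.975970 = 0.8901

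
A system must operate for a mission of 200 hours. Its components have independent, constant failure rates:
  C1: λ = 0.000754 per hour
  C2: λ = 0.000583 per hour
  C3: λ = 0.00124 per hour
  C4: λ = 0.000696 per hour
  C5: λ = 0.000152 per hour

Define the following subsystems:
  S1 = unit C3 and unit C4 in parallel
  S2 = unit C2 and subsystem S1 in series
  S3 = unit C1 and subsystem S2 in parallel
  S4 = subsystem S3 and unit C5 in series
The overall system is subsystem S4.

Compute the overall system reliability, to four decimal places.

R(C1) = exp(−0.000754 × 200) = 0.860020
R(C2) = exp(−0.000583 × 200) = 0.889941
R(C3) = exp(−0.00124 × 200) = 0.780360
R(C4) = exp(−0.000696 × 200) = 0.870054
R(C5) = exp(−0.000152 × 200) = 0.970057
Parallel (C3 and C4): 1 − (1 − 0.780360)(1 − 0.870054) = 0.971459
Series (C2 and [0.971459]): 0.889941 × 0.971459 = 0.864541
Parallel (C1 and [0.864541]): 1 − (1 − 0.860020)(1 − 0.864541) = 0.981038
Series ([0.981038] and C5): 0.981038 × 0.970057 = 0.9517

0.9517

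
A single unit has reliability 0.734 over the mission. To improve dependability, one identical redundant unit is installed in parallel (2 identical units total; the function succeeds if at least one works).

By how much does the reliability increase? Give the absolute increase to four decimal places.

0.1952

R_before = 0.734
R_after = 1 − (1 − 0.734)^2 = 0.9292
ΔR = 0.9292 − 0.734 = 0.1952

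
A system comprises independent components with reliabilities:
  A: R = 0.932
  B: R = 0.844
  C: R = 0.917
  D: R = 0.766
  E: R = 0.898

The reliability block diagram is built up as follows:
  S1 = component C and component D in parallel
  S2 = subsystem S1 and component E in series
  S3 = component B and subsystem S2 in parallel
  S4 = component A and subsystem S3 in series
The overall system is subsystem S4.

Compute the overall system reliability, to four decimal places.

0.9146

Parallel (C and D): 1 − (1 − 0.917000)(1 − 0.766000) = 0.980578
Series ([0.980578] and E): 0.980578 × 0.898000 = 0.880559
Parallel (B and [0.880559]): 1 − (1 − 0.844000)(1 − 0.880559) = 0.981367
Series (A and [0.981367]): 0.932000 × 0.981367 = 0.9146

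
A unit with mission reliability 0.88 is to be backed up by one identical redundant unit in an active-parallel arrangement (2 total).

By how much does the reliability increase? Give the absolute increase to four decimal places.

R_before = 0.88
R_after = 1 − (1 − 0.88)^2 = 0.9856
ΔR = 0.9856 − 0.88 = 0.1056

0.1056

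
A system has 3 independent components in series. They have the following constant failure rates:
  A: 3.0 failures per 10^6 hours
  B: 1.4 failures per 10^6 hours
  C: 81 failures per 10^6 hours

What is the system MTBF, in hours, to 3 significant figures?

Series of exponential components: λ_sys = Σ λ_i
λ_sys = 0.0000030 + 0.0000014 + 0.000081 = 8.5400e-05 /h
MTBF = 1 / λ_sys = 11700 h

11700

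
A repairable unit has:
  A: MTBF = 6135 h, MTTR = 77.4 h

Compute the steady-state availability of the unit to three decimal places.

0.988

A(A) = MTBF/(MTBF+MTTR) = 6135/(6135+77.4) = 0.988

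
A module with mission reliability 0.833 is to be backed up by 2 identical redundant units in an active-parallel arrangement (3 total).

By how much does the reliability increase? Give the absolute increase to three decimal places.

R_before = 0.833
R_after = 1 − (1 − 0.833)^3 = 0.995
ΔR = 0.995 − 0.833 = 0.162

0.162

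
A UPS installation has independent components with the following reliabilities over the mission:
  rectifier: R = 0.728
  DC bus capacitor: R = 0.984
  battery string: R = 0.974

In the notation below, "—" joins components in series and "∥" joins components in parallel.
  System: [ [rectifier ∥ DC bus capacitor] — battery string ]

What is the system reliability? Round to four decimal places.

0.9698

Parallel (rectifier and DC bus capacitor): 1 − (1 − 0.728000)(1 − 0.984000) = 0.995648
Series ([0.995648] and battery string): 0.995648 × 0.974000 = 0.9698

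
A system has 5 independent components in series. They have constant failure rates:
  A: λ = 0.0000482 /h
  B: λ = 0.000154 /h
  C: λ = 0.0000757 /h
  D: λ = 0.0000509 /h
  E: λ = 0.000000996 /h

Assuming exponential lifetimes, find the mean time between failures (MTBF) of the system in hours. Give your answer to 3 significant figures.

3030

Series of exponential components: λ_sys = Σ λ_i
λ_sys = 0.0000482 + 0.000154 + 0.0000757 + 0.0000509 + 0.000000996 = 3.2980e-04 /h
MTBF = 1 / λ_sys = 3030 h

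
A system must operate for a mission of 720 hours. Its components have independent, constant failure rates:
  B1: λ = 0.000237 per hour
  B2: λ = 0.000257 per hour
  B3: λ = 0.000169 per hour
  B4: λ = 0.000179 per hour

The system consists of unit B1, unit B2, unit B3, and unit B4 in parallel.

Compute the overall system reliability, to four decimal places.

R(B1) = exp(−0.000237 × 720) = 0.843125
R(B2) = exp(−0.000257 × 720) = 0.831071
R(B3) = exp(−0.000169 × 720) = 0.885432
R(B4) = exp(−0.000179 × 720) = 0.879079
Parallel (B1, B2, B3, and B4): 1 − (1 − 0.843125)(1 − 0.831071)(1 − 0.885432)(1 − 0.879079) = 0.9996

0.9996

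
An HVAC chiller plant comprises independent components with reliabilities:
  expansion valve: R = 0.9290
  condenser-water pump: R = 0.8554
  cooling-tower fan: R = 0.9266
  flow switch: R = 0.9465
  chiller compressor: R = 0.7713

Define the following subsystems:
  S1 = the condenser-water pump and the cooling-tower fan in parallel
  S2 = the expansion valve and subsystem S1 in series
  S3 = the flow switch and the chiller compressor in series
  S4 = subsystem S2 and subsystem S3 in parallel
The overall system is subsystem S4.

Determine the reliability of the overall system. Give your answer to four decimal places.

Parallel (condenser-water pump and cooling-tower fan): 1 − (1 − 0.855400)(1 − 0.926600) = 0.989386
Series (expansion valve and [0.989386]): 0.929000 × 0.989386 = 0.919140
Series (flow switch and chiller compressor): 0.946500 × 0.771300 = 0.730035
Parallel ([0.919140] and [0.730035]): 1 − (1 − 0.919140)(1 − 0.730035) = 0.9782

0.9782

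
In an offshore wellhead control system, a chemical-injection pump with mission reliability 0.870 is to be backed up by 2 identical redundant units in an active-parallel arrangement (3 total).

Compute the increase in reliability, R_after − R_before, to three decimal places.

0.128

R_before = 0.870
R_after = 1 − (1 − 0.870)^3 = 0.998
ΔR = 0.998 − 0.870 = 0.128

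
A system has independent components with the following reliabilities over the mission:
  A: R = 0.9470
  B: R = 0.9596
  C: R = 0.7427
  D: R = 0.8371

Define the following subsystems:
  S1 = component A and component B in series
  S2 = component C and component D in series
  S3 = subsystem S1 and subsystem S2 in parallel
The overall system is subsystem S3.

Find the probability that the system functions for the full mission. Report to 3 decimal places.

Series (A and B): 0.94700 × 0.95960 = 0.90874
Series (C and D): 0.74270 × 0.83710 = 0.62171
Parallel ([0.90874] and [0.62171]): 1 − (1 − 0.90874)(1 − 0.62171) = 0.965

0.965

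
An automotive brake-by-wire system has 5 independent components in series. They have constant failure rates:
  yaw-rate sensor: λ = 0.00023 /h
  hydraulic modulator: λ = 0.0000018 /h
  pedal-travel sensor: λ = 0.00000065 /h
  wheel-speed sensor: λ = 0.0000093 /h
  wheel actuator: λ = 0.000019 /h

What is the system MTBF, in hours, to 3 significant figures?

Series of exponential components: λ_sys = Σ λ_i
λ_sys = 0.00023 + 0.0000018 + 0.00000065 + 0.0000093 + 0.000019 = 2.6075e-04 /h
MTBF = 1 / λ_sys = 3840 h

3840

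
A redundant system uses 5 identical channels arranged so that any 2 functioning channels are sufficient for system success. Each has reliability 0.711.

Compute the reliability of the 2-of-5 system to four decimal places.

0.9732

R = Σ_{i=2}^{5} C(5,i) p^i (1−p)^{5−i} with p = 0.711
C(5,2)·0.711^2·0.289^3 = 0.122020
C(5,3)·0.711^3·0.289^2 = 0.300196
C(5,4)·0.711^4·0.289^1 = 0.369272
C(5,5)·0.711^5·0.289^0 = 0.181697
Sum = 0.9732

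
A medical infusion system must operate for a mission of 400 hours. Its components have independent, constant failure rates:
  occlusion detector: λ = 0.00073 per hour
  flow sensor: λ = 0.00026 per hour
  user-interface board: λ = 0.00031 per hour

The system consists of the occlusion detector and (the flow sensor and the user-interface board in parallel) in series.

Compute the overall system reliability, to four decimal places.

R(occlusion detector) = exp(−0.00073 × 400) = 0.746769
R(flow sensor) = exp(−0.00026 × 400) = 0.901225
R(user-interface board) = exp(−0.00031 × 400) = 0.883380
Parallel (flow sensor and user-interface board): 1 − (1 − 0.901225)(1 − 0.883380) = 0.988481
Series (occlusion detector and [0.988481]): 0.746769 × 0.988481 = 0.7382

0.7382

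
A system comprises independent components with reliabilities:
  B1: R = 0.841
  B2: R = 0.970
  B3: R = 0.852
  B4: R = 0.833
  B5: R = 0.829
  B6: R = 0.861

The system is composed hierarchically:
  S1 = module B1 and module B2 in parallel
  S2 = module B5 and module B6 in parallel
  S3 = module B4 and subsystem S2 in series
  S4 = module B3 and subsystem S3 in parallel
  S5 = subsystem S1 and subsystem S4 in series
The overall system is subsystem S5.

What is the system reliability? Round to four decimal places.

0.9677

Parallel (B1 and B2): 1 − (1 − 0.841000)(1 − 0.970000) = 0.995230
Parallel (B5 and B6): 1 − (1 − 0.829000)(1 − 0.861000) = 0.976231
Series (B4 and [0.976231]): 0.833000 × 0.976231 = 0.813200
Parallel (B3 and [0.813200]): 1 − (1 − 0.852000)(1 − 0.813200) = 0.972354
Series ([0.995230] and [0.972354]): 0.995230 × 0.972354 = 0.9677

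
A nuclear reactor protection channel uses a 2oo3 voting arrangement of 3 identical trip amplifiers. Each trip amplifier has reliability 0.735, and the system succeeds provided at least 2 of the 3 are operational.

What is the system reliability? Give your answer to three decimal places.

0.827

R = Σ_{i=2}^{3} C(3,i) p^i (1−p)^{3−i} with p = 0.735
C(3,2)·0.735^2·0.265^1 = 0.42948
C(3,3)·0.735^3·0.265^0 = 0.39707
Sum = 0.827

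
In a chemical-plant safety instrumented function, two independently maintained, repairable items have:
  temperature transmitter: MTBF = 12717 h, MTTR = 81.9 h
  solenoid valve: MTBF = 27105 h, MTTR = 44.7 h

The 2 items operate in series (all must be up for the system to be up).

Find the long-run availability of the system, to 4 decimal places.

0.9920

A(temperature transmitter) = MTBF/(MTBF+MTTR) = 12717/(12717+81.9) = 0.993601
A(solenoid valve) = MTBF/(MTBF+MTTR) = 27105/(27105+44.7) = 0.998354
Series availability: 0.993601 × 0.998354 = 0.9920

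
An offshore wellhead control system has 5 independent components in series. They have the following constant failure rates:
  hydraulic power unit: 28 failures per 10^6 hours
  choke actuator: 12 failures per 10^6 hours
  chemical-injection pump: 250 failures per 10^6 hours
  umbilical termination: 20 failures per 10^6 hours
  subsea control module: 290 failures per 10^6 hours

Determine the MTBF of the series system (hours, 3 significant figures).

Series of exponential components: λ_sys = Σ λ_i
λ_sys = 0.000028 + 0.000012 + 0.00025 + 0.000020 + 0.00029 = 6.0000e-04 /h
MTBF = 1 / λ_sys = 1670 h

1670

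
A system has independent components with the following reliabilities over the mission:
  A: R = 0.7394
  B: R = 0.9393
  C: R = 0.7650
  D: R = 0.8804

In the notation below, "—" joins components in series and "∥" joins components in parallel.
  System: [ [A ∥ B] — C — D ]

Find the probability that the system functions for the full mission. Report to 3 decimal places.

Parallel (A and B): 1 − (1 − 0.73940)(1 − 0.93930) = 0.98418
Series ([0.98418], C, and D): 0.98418 × 0.76500 × 0.88040 = 0.663

0.663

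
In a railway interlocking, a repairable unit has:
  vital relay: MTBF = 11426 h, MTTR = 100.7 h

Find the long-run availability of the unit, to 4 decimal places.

0.9913

A(vital relay) = MTBF/(MTBF+MTTR) = 11426/(11426+100.7) = 0.9913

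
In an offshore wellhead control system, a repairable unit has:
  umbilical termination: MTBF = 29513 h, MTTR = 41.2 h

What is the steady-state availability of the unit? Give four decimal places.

0.9986

A(umbilical termination) = MTBF/(MTBF+MTTR) = 29513/(29513+41.2) = 0.9986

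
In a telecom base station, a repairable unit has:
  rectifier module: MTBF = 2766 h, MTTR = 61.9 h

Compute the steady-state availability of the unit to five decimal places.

0.97811

A(rectifier module) = MTBF/(MTBF+MTTR) = 2766/(2766+61.9) = 0.97811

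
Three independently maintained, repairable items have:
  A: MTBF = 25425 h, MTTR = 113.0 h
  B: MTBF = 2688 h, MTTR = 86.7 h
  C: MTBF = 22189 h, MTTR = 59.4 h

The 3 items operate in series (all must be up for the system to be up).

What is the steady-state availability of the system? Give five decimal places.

0.96189

A(A) = MTBF/(MTBF+MTTR) = 25425/(25425+113.0) = 0.995575
A(B) = MTBF/(MTBF+MTTR) = 2688/(2688+86.7) = 0.968753
A(C) = MTBF/(MTBF+MTTR) = 22189/(22189+59.4) = 0.997330
Series availability: 0.995575 × 0.968753 × 0.997330 = 0.96189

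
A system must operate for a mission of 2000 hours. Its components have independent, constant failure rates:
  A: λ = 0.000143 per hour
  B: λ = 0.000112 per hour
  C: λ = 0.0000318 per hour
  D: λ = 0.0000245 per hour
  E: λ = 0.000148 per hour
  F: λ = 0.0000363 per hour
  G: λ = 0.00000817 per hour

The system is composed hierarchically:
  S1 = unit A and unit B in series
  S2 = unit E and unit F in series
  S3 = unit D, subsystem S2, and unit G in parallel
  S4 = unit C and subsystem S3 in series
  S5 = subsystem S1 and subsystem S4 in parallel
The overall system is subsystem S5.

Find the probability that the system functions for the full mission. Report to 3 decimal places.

0.975

R(A) = exp(−0.000143 × 2000) = 0.75126
R(B) = exp(−0.000112 × 2000) = 0.79932
R(C) = exp(−0.0000318 × 2000) = 0.93838
R(D) = exp(−0.0000245 × 2000) = 0.95218
R(E) = exp(−0.000148 × 2000) = 0.74379
R(F) = exp(−0.0000363 × 2000) = 0.92997
R(G) = exp(−0.00000817 × 2000) = 0.98379
Series (A and B): 0.75126 × 0.79932 = 0.60050
Series (E and F): 0.74379 × 0.92997 = 0.69170
Parallel (D, [0.69170], and G): 1 − (1 − 0.95218)(1 − 0.69170)(1 − 0.98379) = 0.99976
Series (C and [0.99976]): 0.93838 × 0.99976 = 0.93815
Parallel ([0.60050] and [0.93815]): 1 − (1 − 0.60050)(1 − 0.93815) = 0.975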